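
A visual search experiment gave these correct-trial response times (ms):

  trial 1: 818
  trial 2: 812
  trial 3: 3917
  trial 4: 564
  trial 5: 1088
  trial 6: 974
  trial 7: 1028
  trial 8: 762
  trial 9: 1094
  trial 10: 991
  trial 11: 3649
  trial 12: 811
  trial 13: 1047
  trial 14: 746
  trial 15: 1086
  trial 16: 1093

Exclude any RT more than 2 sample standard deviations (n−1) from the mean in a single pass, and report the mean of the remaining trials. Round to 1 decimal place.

922.4 ms

n = 16, ΣRT = 20480, M = 1280.000
Σ(x−M)² = 14723510.00; s = √(14723510.00/15) = 990.741
Cutoffs: 1280.000 ± 2·990.741 → [-701.5, 3261.5]
Outside: 3649, 3917 → excluded.
Retained (n=14): Σ = 12914, mean = 12914/14 = 922.429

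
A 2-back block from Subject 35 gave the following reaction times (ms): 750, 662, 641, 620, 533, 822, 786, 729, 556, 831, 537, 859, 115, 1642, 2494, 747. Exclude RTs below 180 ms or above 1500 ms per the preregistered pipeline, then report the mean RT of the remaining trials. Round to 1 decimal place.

697.9 ms

Excluded: 115, 1642, 2494
Retained (n=13): Σ = 9073
Mean = 9073/13 = 697.9231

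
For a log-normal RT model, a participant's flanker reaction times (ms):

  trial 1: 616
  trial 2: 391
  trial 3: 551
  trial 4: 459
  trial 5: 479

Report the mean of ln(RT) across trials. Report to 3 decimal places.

ln(RT): 6.4232, 5.9687, 6.3117, 6.1291, 6.1717
Σ ln(RT) = 31.0044
Mean = 31.0044/5 = 6.20089

6.201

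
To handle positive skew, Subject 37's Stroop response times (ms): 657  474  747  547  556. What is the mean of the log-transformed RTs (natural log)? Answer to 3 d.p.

ln(RT): 6.4877, 6.1612, 6.6161, 6.3044, 6.3208
Σ ln(RT) = 31.8902
Mean = 31.8902/5 = 6.37803

6.378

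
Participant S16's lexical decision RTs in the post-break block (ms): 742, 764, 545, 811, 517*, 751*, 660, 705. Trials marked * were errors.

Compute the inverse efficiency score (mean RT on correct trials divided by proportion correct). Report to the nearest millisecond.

939 ms

Correct trials (n=6): 742, 764, 545, 811, 660, 705
Mean correct RT = 4227/6 = 704.5000 ms
Proportion correct = 6/8
IES = 704.5000 / (6/8) = 939.333 ms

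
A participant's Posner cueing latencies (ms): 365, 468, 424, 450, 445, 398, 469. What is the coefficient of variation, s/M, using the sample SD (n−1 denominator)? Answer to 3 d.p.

n = 7, Σ = 3019, M = 431.2857
Σ(x−M)² = 8863.429; s = √(8863.429/6) = 38.4349
CV = 38.4349 / 431.2857 = 0.08912

0.089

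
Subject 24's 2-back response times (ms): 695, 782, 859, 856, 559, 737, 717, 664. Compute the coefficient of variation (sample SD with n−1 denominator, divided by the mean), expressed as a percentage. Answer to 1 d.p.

n = 8, Σ = 5869, M = 733.6250
Σ(x−M)² = 70155.875; s = √(70155.875/7) = 100.1113
CV = 100.1113 / 733.6250 = 0.13646 = 13.646%

13.6%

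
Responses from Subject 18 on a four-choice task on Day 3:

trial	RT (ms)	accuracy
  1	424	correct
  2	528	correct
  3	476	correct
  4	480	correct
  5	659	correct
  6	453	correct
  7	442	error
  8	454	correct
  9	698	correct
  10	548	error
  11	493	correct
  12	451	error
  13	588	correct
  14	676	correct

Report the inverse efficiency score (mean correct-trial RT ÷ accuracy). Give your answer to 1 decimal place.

686.0 ms

Correct trials (n=11): 424, 528, 476, 480, 659, 453, 454, 698, 493, 588, 676
Mean correct RT = 5929/11 = 539.0000 ms
Proportion correct = 11/14
IES = 539.0000 / (11/14) = 686.000 ms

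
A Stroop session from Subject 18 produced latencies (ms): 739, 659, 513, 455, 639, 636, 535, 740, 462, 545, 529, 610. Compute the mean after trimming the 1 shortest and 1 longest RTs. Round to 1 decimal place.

Sorted: 455, 462, 513, 529, 535, 545, 610, 636, 639, 659, 739, 740
Drop lowest 1 (455) and highest 1 (740)
Remaining (n=10): Σ = 5867, mean = 5867/10 = 586.700

586.7 ms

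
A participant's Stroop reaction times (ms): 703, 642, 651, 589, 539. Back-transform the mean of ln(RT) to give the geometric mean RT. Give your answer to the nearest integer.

622 ms

ln(RT): 6.5554, 6.4646, 6.4785, 6.3784, 6.2897
Mean ln(RT) = 32.1666/5 = 6.43332
Geometric mean = exp(6.43332) = 622.24 ms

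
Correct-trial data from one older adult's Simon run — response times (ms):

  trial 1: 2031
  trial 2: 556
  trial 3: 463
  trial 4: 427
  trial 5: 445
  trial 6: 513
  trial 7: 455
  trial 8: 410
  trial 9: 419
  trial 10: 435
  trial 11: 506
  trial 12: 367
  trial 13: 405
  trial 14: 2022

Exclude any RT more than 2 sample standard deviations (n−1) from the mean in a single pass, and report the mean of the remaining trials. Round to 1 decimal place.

450.1 ms

n = 14, ΣRT = 9454, M = 675.286
Σ(x−M)² = 4290982.86; s = √(4290982.86/13) = 574.522
Cutoffs: 675.286 ± 2·574.522 → [-473.8, 1824.3]
Outside: 2022, 2031 → excluded.
Retained (n=12): Σ = 5401, mean = 5401/12 = 450.083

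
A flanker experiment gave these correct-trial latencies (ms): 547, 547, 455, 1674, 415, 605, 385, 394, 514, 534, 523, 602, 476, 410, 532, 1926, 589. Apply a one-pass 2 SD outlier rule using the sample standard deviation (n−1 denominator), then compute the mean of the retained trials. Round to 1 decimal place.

501.9 ms

n = 17, ΣRT = 11128, M = 654.588
Σ(x−M)² = 3084554.12; s = √(3084554.12/16) = 439.072
Cutoffs: 654.588 ± 2·439.072 → [-223.6, 1532.7]
Outside: 1674, 1926 → excluded.
Retained (n=15): Σ = 7528, mean = 7528/15 = 501.867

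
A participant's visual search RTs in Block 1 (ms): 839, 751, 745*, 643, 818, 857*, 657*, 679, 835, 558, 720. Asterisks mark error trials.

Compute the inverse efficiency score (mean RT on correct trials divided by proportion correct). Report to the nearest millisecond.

Correct trials (n=8): 839, 751, 643, 818, 679, 835, 558, 720
Mean correct RT = 5843/8 = 730.3750 ms
Proportion correct = 8/11
IES = 730.3750 / (8/11) = 1004.266 ms

1004 ms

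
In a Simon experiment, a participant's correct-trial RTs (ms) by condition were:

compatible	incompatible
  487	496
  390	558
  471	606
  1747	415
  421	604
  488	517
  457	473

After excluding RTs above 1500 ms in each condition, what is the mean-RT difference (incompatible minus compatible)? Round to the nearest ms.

compatible: exclude 1747
M(compatible) = 2714/6 = 452.333
M(incompatible) = 3669/7 = 524.143
Difference = 524.143 − 452.333 = 71.810 ms

72 ms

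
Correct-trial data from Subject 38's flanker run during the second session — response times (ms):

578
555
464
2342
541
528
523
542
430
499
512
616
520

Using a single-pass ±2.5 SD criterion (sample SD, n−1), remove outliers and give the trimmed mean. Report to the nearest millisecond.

526 ms

n = 13, ΣRT = 8650, M = 665.385
Σ(x−M)² = 3071451.08; s = √(3071451.08/12) = 505.919
Cutoffs: 665.385 ± 2.5·505.919 → [-599.4, 1930.2]
Outside: 2342 → excluded.
Retained (n=12): Σ = 6308, mean = 6308/12 = 525.667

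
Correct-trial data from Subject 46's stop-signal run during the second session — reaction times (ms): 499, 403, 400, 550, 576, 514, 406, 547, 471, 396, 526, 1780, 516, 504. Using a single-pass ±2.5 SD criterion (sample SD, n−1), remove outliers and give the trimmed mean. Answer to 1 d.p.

n = 14, ΣRT = 8088, M = 577.714
Σ(x−M)² = 1605378.86; s = √(1605378.86/13) = 351.412
Cutoffs: 577.714 ± 2.5·351.412 → [-300.8, 1456.2]
Outside: 1780 → excluded.
Retained (n=13): Σ = 6308, mean = 6308/13 = 485.231

485.2 ms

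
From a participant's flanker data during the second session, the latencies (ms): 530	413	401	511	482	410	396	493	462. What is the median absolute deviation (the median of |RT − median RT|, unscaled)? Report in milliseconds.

Sorted: 396, 401, 410, 413, 462, 482, 493, 511, 530 → median = 462
|x − 462|: 68, 49, 61, 49, 20, 52, 66, 31, 0
Sorted deviations: 0, 20, 31, 49, 49, 52, 61, 66, 68 → MAD = 49

49 ms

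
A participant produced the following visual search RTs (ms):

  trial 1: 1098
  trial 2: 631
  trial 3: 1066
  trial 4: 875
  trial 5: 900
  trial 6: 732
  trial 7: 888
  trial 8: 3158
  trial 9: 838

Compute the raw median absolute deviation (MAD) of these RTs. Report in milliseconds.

156 ms

Sorted: 631, 732, 838, 875, 888, 900, 1066, 1098, 3158 → median = 888
|x − 888|: 210, 257, 178, 13, 12, 156, 0, 2270, 50
Sorted deviations: 0, 12, 13, 50, 156, 178, 210, 257, 2270 → MAD = 156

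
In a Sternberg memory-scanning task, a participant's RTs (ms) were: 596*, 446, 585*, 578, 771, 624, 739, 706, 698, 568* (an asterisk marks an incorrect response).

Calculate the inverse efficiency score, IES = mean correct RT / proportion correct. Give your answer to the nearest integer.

931 ms

Correct trials (n=7): 446, 578, 771, 624, 739, 706, 698
Mean correct RT = 4562/7 = 651.7143 ms
Proportion correct = 7/10
IES = 651.7143 / (7/10) = 931.020 ms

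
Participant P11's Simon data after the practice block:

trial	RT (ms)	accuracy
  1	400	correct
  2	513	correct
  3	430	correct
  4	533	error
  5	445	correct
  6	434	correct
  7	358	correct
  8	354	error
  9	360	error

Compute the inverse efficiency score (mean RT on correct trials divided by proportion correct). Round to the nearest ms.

Correct trials (n=6): 400, 513, 430, 445, 434, 358
Mean correct RT = 2580/6 = 430.0000 ms
Proportion correct = 6/9
IES = 430.0000 / (6/9) = 645.000 ms

645 ms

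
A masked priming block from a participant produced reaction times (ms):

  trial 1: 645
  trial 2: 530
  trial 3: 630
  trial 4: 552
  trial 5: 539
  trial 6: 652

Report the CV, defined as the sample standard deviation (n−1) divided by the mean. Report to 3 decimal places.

n = 6, Σ = 3548, M = 591.3333
Σ(x−M)² = 16103.333; s = √(16103.333/5) = 56.7509
CV = 56.7509 / 591.3333 = 0.09597

0.096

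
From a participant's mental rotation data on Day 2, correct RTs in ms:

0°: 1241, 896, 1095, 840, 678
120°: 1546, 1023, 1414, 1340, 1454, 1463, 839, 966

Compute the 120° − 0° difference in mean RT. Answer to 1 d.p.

305.6 ms

M(0°) = 4750/5 = 950.000
M(120°) = 10045/8 = 1255.625
Difference = 1255.625 − 950.000 = 305.625 ms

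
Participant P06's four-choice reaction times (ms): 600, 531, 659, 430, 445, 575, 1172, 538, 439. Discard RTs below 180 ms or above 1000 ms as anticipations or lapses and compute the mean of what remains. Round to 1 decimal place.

Excluded: 1172
Retained (n=8): Σ = 4217
Mean = 4217/8 = 527.1250

527.1 ms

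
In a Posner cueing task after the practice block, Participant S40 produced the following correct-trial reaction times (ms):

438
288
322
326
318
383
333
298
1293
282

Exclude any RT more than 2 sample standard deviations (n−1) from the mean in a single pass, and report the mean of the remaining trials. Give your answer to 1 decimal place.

n = 10, ΣRT = 4281, M = 428.100
Σ(x−M)² = 850930.90; s = √(850930.90/9) = 307.486
Cutoffs: 428.100 ± 2·307.486 → [-186.9, 1043.1]
Outside: 1293 → excluded.
Retained (n=9): Σ = 2988, mean = 2988/9 = 332.000

332.0 ms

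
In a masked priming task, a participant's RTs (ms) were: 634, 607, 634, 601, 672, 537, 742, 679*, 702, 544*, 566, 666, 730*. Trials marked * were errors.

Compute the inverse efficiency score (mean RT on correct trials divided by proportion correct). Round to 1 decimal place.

Correct trials (n=10): 634, 607, 634, 601, 672, 537, 742, 702, 566, 666
Mean correct RT = 6361/10 = 636.1000 ms
Proportion correct = 10/13
IES = 636.1000 / (10/13) = 826.930 ms

826.9 ms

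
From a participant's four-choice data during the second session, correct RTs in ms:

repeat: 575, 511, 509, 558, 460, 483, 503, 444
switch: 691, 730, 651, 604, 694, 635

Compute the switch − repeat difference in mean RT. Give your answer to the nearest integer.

162 ms

M(repeat) = 4043/8 = 505.375
M(switch) = 4005/6 = 667.500
Difference = 667.500 − 505.375 = 162.125 ms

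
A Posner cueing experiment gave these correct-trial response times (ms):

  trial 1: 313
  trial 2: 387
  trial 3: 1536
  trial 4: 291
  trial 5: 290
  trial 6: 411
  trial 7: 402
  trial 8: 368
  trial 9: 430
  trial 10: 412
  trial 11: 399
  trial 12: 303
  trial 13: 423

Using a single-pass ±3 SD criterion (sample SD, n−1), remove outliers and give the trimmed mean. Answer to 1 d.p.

n = 13, ΣRT = 5965, M = 458.846
Σ(x−M)² = 1289329.69; s = √(1289329.69/12) = 327.787
Cutoffs: 458.846 ± 3·327.787 → [-524.5, 1442.2]
Outside: 1536 → excluded.
Retained (n=12): Σ = 4429, mean = 4429/12 = 369.083

369.1 ms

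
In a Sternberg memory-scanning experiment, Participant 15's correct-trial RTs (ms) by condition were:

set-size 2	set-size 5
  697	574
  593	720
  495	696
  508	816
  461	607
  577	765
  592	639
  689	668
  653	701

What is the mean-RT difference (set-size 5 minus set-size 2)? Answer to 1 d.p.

102.3 ms

M(set-size 2) = 5265/9 = 585.000
M(set-size 5) = 6186/9 = 687.333
Difference = 687.333 − 585.000 = 102.333 ms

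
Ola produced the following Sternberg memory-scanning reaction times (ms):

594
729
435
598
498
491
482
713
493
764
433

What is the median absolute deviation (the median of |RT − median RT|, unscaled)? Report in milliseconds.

65 ms

Sorted: 433, 435, 482, 491, 493, 498, 594, 598, 713, 729, 764 → median = 498
|x − 498|: 96, 231, 63, 100, 0, 7, 16, 215, 5, 266, 65
Sorted deviations: 0, 5, 7, 16, 63, 65, 96, 100, 215, 231, 266 → MAD = 65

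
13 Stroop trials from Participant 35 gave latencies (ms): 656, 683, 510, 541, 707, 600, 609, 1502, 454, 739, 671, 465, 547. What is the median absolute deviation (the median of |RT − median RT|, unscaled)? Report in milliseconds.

Sorted: 454, 465, 510, 541, 547, 600, 609, 656, 671, 683, 707, 739, 1502 → median = 609
|x − 609|: 47, 74, 99, 68, 98, 9, 0, 893, 155, 130, 62, 144, 62
Sorted deviations: 0, 9, 47, 62, 62, 68, 74, 98, 99, 130, 144, 155, 893 → MAD = 74

74 ms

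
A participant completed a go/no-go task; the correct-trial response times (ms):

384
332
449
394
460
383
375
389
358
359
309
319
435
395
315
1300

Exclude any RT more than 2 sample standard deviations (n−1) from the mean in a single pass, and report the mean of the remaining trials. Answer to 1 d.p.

n = 16, ΣRT = 6956, M = 434.750
Σ(x−M)² = 829393.00; s = √(829393.00/15) = 235.144
Cutoffs: 434.750 ± 2·235.144 → [-35.5, 905.0]
Outside: 1300 → excluded.
Retained (n=15): Σ = 5656, mean = 5656/15 = 377.067

377.1 ms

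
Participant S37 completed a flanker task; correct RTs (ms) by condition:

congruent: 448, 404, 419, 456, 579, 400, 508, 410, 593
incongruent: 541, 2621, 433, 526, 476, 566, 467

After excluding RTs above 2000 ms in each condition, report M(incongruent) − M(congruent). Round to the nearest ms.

33 ms

incongruent: exclude 2621
M(congruent) = 4217/9 = 468.556
M(incongruent) = 3009/6 = 501.500
Difference = 501.500 − 468.556 = 32.944 ms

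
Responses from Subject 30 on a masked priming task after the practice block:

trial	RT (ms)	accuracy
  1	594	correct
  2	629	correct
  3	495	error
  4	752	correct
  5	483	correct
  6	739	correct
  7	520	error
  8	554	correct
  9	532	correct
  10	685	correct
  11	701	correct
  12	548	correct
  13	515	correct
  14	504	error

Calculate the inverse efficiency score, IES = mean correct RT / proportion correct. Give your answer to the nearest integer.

779 ms

Correct trials (n=11): 594, 629, 752, 483, 739, 554, 532, 685, 701, 548, 515
Mean correct RT = 6732/11 = 612.0000 ms
Proportion correct = 11/14
IES = 612.0000 / (11/14) = 778.909 ms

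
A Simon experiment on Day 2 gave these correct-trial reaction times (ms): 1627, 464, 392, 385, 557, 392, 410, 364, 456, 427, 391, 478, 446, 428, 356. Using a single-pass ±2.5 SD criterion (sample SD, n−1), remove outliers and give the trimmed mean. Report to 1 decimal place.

n = 15, ΣRT = 7573, M = 504.867
Σ(x−M)² = 1385933.73; s = √(1385933.73/14) = 314.635
Cutoffs: 504.867 ± 2.5·314.635 → [-281.7, 1291.5]
Outside: 1627 → excluded.
Retained (n=14): Σ = 5946, mean = 5946/14 = 424.714

424.7 ms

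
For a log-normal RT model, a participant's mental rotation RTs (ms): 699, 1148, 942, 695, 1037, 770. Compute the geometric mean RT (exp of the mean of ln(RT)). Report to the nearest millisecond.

ln(RT): 6.5497, 7.0458, 6.8480, 6.5439, 6.9441, 6.6464
Mean ln(RT) = 40.5778/6 = 6.76297
Geometric mean = exp(6.76297) = 865.21 ms

865 ms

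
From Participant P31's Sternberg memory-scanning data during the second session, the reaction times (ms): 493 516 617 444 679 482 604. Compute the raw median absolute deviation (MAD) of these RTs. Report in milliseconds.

Sorted: 444, 482, 493, 516, 604, 617, 679 → median = 516
|x − 516|: 23, 0, 101, 72, 163, 34, 88
Sorted deviations: 0, 23, 34, 72, 88, 101, 163 → MAD = 72

72 ms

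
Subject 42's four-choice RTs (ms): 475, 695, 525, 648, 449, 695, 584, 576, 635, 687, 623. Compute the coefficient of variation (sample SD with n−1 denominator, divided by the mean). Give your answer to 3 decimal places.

n = 11, Σ = 6592, M = 599.2727
Σ(x−M)² = 74554.182; s = √(74554.182/10) = 86.3448
CV = 86.3448 / 599.2727 = 0.14408

0.144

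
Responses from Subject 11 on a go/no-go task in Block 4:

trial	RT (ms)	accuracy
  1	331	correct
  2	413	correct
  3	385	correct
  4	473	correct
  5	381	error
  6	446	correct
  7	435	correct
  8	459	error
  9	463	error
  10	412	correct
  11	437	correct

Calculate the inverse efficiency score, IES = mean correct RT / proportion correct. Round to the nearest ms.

Correct trials (n=8): 331, 413, 385, 473, 446, 435, 412, 437
Mean correct RT = 3332/8 = 416.5000 ms
Proportion correct = 8/11
IES = 416.5000 / (8/11) = 572.688 ms

573 ms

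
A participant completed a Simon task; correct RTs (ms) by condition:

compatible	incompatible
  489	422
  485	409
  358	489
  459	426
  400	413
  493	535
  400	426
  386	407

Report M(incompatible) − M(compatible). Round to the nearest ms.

M(compatible) = 3470/8 = 433.750
M(incompatible) = 3527/8 = 440.875
Difference = 440.875 − 433.750 = 7.125 ms

7 ms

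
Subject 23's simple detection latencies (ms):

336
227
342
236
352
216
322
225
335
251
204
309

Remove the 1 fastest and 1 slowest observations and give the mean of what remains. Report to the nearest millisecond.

280 ms

Sorted: 204, 216, 225, 227, 236, 251, 309, 322, 335, 336, 342, 352
Drop lowest 1 (204) and highest 1 (352)
Remaining (n=10): Σ = 2799, mean = 2799/10 = 279.900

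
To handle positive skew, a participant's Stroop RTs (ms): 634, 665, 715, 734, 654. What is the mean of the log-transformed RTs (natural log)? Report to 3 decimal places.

ln(RT): 6.4520, 6.4998, 6.5723, 6.5985, 6.4831
Σ ln(RT) = 32.6057
Mean = 32.6057/5 = 6.52115

6.521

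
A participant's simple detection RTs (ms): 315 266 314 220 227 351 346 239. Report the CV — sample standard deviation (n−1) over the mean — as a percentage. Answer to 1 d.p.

18.7%

n = 8, Σ = 2278, M = 284.7500
Σ(x−M)² = 19883.500; s = √(19883.500/7) = 53.2963
CV = 53.2963 / 284.7500 = 0.18717 = 18.717%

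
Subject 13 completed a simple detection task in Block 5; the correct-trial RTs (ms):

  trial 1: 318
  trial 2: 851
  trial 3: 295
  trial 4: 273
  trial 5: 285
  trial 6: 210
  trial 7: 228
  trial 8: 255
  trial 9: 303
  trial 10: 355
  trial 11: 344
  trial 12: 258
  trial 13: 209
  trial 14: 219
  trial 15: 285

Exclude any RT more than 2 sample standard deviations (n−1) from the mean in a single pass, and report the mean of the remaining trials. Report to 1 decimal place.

n = 15, ΣRT = 4688, M = 312.533
Σ(x−M)² = 339657.73; s = √(339657.73/14) = 155.760
Cutoffs: 312.533 ± 2·155.760 → [1.0, 624.1]
Outside: 851 → excluded.
Retained (n=14): Σ = 3837, mean = 3837/14 = 274.071

274.1 ms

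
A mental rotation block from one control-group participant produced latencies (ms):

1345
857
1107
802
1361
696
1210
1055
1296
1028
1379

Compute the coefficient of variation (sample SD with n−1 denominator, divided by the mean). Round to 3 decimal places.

n = 11, Σ = 12136, M = 1103.2727
Σ(x−M)² = 574712.182; s = √(574712.182/10) = 239.7316
CV = 239.7316 / 1103.2727 = 0.21729

0.217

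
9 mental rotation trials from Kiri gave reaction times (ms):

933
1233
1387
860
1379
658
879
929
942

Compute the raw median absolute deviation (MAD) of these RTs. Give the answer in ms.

73 ms

Sorted: 658, 860, 879, 929, 933, 942, 1233, 1379, 1387 → median = 933
|x − 933|: 0, 300, 454, 73, 446, 275, 54, 4, 9
Sorted deviations: 0, 4, 9, 54, 73, 275, 300, 446, 454 → MAD = 73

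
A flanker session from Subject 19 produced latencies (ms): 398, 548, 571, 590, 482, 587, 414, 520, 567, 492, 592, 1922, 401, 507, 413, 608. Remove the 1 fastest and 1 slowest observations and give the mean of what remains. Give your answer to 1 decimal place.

520.9 ms

Sorted: 398, 401, 413, 414, 482, 492, 507, 520, 548, 567, 571, 587, 590, 592, 608, 1922
Drop lowest 1 (398) and highest 1 (1922)
Remaining (n=14): Σ = 7292, mean = 7292/14 = 520.857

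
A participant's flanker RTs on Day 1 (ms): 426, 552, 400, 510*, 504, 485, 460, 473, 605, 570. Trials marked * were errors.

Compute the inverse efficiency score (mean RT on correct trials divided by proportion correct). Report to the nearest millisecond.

Correct trials (n=9): 426, 552, 400, 504, 485, 460, 473, 605, 570
Mean correct RT = 4475/9 = 497.2222 ms
Proportion correct = 9/10
IES = 497.2222 / (9/10) = 552.469 ms

552 ms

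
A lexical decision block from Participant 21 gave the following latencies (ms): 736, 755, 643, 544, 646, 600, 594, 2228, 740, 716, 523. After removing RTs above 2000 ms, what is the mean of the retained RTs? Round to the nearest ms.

Excluded: 2228
Retained (n=10): Σ = 6497
Mean = 6497/10 = 649.7000

650 ms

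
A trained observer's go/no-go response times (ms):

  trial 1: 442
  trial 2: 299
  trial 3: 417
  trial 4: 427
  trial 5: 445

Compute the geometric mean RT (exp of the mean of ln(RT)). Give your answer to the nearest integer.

402 ms

ln(RT): 6.0913, 5.7004, 6.0331, 6.0568, 6.0981
Mean ln(RT) = 29.9797/5 = 5.99594
Geometric mean = exp(5.99594) = 401.79 ms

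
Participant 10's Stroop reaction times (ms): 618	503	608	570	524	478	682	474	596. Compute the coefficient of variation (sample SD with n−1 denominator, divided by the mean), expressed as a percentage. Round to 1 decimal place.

12.7%

n = 9, Σ = 5053, M = 561.4444
Σ(x−M)² = 40594.222; s = √(40594.222/8) = 71.2340
CV = 71.2340 / 561.4444 = 0.12688 = 12.688%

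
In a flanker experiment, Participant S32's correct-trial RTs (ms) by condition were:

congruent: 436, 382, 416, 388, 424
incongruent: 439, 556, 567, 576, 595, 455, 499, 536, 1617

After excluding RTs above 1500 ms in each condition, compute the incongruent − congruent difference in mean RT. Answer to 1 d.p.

118.7 ms

incongruent: exclude 1617
M(congruent) = 2046/5 = 409.200
M(incongruent) = 4223/8 = 527.875
Difference = 527.875 − 409.200 = 118.675 ms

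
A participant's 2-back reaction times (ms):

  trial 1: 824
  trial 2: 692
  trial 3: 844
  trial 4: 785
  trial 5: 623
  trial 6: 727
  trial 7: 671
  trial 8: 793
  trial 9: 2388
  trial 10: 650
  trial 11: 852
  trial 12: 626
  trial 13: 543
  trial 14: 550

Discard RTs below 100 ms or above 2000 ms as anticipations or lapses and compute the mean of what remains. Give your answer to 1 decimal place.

Excluded: 2388
Retained (n=13): Σ = 9180
Mean = 9180/13 = 706.1538

706.2 ms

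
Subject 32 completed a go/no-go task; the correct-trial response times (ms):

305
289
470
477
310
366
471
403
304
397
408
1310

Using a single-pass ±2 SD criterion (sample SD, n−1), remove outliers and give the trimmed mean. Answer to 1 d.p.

381.8 ms

n = 12, ΣRT = 5510, M = 459.167
Σ(x−M)² = 841861.67; s = √(841861.67/11) = 276.646
Cutoffs: 459.167 ± 2·276.646 → [-94.1, 1012.5]
Outside: 1310 → excluded.
Retained (n=11): Σ = 4200, mean = 4200/11 = 381.818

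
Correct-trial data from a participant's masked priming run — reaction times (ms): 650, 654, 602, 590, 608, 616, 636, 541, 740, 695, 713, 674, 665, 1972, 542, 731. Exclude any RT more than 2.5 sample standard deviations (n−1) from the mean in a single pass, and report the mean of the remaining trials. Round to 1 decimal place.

643.8 ms

n = 16, ΣRT = 11629, M = 726.812
Σ(x−M)² = 1707318.44; s = √(1707318.44/15) = 337.374
Cutoffs: 726.812 ± 2.5·337.374 → [-116.6, 1570.2]
Outside: 1972 → excluded.
Retained (n=15): Σ = 9657, mean = 9657/15 = 643.800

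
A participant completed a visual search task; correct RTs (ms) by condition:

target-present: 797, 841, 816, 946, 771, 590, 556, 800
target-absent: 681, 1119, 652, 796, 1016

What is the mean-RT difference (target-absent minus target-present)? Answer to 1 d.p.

M(target-present) = 6117/8 = 764.625
M(target-absent) = 4264/5 = 852.800
Difference = 852.800 − 764.625 = 88.175 ms

88.2 ms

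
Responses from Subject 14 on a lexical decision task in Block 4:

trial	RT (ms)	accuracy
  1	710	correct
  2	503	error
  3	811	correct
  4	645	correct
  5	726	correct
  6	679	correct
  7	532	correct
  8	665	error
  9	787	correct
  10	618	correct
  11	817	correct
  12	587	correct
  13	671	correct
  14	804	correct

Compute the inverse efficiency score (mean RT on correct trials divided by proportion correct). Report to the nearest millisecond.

Correct trials (n=12): 710, 811, 645, 726, 679, 532, 787, 618, 817, 587, 671, 804
Mean correct RT = 8387/12 = 698.9167 ms
Proportion correct = 12/14
IES = 698.9167 / (12/14) = 815.403 ms

815 ms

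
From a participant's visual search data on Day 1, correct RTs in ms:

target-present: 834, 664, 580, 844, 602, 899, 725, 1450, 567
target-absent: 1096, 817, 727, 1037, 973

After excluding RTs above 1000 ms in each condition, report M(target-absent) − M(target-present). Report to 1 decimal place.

target-present: exclude 1450
target-absent: exclude 1096, 1037
M(target-present) = 5715/8 = 714.375
M(target-absent) = 2517/3 = 839.000
Difference = 839.000 − 714.375 = 124.625 ms

124.6 ms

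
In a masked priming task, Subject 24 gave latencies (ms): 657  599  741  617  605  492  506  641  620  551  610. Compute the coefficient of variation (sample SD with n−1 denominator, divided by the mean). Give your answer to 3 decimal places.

0.115

n = 11, Σ = 6639, M = 603.5455
Σ(x−M)² = 48388.727; s = √(48388.727/10) = 69.5620
CV = 69.5620 / 603.5455 = 0.11526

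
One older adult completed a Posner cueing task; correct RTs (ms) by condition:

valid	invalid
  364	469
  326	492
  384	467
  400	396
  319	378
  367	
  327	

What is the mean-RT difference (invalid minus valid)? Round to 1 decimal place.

M(valid) = 2487/7 = 355.286
M(invalid) = 2202/5 = 440.400
Difference = 440.400 − 355.286 = 85.114 ms

85.1 ms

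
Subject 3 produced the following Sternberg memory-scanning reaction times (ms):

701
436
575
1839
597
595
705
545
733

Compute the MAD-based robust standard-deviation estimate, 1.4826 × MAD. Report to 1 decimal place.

Sorted: 436, 545, 575, 595, 597, 701, 705, 733, 1839 → median = 597
|x − 597| sorted: 0, 2, 22, 52, 104, 108, 136, 161, 1242 → MAD = 104
Robust SD ≈ 1.4826 × 104 = 154.190

154.2 ms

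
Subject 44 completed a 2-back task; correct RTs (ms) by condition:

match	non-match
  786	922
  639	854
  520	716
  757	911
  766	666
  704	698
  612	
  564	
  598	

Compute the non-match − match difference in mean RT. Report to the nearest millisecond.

134 ms

M(match) = 5946/9 = 660.667
M(non-match) = 4767/6 = 794.500
Difference = 794.500 − 660.667 = 133.833 ms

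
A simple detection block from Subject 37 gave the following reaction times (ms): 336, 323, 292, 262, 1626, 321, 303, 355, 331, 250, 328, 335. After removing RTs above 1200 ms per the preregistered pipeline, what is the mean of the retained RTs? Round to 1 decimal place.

Excluded: 1626
Retained (n=11): Σ = 3436
Mean = 3436/11 = 312.3636

312.4 ms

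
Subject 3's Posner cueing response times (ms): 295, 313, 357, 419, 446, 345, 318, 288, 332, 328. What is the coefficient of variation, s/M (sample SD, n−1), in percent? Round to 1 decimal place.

14.9%

n = 10, Σ = 3441, M = 344.1000
Σ(x−M)² = 23772.900; s = √(23772.900/9) = 51.3949
CV = 51.3949 / 344.1000 = 0.14936 = 14.936%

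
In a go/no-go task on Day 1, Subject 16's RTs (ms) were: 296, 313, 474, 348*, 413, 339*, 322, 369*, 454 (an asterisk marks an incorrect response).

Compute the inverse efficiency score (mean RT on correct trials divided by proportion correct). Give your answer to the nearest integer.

Correct trials (n=6): 296, 313, 474, 413, 322, 454
Mean correct RT = 2272/6 = 378.6667 ms
Proportion correct = 6/9
IES = 378.6667 / (6/9) = 568.000 ms

568 ms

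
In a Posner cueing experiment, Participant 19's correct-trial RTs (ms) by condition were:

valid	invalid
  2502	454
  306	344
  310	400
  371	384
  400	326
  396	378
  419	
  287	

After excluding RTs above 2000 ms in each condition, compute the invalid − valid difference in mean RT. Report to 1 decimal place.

valid: exclude 2502
M(valid) = 2489/7 = 355.571
M(invalid) = 2286/6 = 381.000
Difference = 381.000 − 355.571 = 25.429 ms

25.4 ms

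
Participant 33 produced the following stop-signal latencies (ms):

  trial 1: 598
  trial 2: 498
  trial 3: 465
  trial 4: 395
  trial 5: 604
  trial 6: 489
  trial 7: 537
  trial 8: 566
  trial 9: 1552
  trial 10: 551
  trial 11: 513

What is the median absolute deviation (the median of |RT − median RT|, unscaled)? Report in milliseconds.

Sorted: 395, 465, 489, 498, 513, 537, 551, 566, 598, 604, 1552 → median = 537
|x − 537|: 61, 39, 72, 142, 67, 48, 0, 29, 1015, 14, 24
Sorted deviations: 0, 14, 24, 29, 39, 48, 61, 67, 72, 142, 1015 → MAD = 48

48 ms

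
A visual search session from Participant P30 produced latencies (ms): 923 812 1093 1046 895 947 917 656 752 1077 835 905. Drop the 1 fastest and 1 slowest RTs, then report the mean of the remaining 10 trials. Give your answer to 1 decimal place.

910.9 ms

Sorted: 656, 752, 812, 835, 895, 905, 917, 923, 947, 1046, 1077, 1093
Drop lowest 1 (656) and highest 1 (1093)
Remaining (n=10): Σ = 9109, mean = 9109/10 = 910.900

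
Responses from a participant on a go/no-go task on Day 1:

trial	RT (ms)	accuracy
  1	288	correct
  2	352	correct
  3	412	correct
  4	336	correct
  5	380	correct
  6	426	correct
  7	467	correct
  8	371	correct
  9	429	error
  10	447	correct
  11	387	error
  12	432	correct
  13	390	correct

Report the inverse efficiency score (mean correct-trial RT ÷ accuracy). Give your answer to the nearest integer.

Correct trials (n=11): 288, 352, 412, 336, 380, 426, 467, 371, 447, 432, 390
Mean correct RT = 4301/11 = 391.0000 ms
Proportion correct = 11/13
IES = 391.0000 / (11/13) = 462.091 ms

462 ms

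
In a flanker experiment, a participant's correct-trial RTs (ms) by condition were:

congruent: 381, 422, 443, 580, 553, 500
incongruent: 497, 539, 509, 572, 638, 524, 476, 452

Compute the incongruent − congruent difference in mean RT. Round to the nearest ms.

46 ms

M(congruent) = 2879/6 = 479.833
M(incongruent) = 4207/8 = 525.875
Difference = 525.875 − 479.833 = 46.042 ms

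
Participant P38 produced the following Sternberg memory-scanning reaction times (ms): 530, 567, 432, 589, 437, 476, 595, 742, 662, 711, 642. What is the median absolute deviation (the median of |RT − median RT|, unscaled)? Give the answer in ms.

73 ms

Sorted: 432, 437, 476, 530, 567, 589, 595, 642, 662, 711, 742 → median = 589
|x − 589|: 59, 22, 157, 0, 152, 113, 6, 153, 73, 122, 53
Sorted deviations: 0, 6, 22, 53, 59, 73, 113, 122, 152, 153, 157 → MAD = 73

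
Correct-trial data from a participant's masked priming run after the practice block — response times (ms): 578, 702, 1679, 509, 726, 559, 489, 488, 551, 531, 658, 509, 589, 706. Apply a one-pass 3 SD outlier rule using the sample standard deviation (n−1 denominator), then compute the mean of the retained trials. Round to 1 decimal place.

n = 14, ΣRT = 9274, M = 662.429
Σ(x−M)² = 1201433.43; s = √(1201433.43/13) = 304.003
Cutoffs: 662.429 ± 3·304.003 → [-249.6, 1574.4]
Outside: 1679 → excluded.
Retained (n=13): Σ = 7595, mean = 7595/13 = 584.231

584.2 ms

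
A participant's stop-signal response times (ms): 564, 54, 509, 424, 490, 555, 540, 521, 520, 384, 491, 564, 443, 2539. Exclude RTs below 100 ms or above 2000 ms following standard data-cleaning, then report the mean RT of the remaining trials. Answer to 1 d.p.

Excluded: 54, 2539
Retained (n=12): Σ = 6005
Mean = 6005/12 = 500.4167

500.4 ms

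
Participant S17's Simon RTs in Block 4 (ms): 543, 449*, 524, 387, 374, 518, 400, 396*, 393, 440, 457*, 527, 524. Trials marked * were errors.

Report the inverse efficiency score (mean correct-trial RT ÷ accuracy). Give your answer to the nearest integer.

Correct trials (n=10): 543, 524, 387, 374, 518, 400, 393, 440, 527, 524
Mean correct RT = 4630/10 = 463.0000 ms
Proportion correct = 10/13
IES = 463.0000 / (10/13) = 601.900 ms

602 ms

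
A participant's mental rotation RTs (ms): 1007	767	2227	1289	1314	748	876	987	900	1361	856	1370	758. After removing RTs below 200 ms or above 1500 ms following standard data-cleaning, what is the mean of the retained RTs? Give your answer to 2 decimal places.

Excluded: 2227
Retained (n=12): Σ = 12233
Mean = 12233/12 = 1019.4167

1019.42 ms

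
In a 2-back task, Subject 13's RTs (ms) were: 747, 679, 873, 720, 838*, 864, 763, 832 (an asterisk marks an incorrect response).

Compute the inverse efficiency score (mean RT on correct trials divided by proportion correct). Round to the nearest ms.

894 ms

Correct trials (n=7): 747, 679, 873, 720, 864, 763, 832
Mean correct RT = 5478/7 = 782.5714 ms
Proportion correct = 7/8
IES = 782.5714 / (7/8) = 894.367 ms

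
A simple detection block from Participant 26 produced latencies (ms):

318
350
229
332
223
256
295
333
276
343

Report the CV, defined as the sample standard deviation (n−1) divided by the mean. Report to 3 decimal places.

n = 10, Σ = 2955, M = 295.5000
Σ(x−M)² = 20090.500; s = √(20090.500/9) = 47.2470
CV = 47.2470 / 295.5000 = 0.15989

0.160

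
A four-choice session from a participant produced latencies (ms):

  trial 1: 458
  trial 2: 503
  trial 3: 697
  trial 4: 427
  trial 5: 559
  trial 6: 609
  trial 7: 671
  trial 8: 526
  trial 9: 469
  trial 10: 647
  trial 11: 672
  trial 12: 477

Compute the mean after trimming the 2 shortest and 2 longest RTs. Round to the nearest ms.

Sorted: 427, 458, 469, 477, 503, 526, 559, 609, 647, 671, 672, 697
Drop lowest 2 (427, 458) and highest 2 (672, 697)
Remaining (n=8): Σ = 4461, mean = 4461/8 = 557.625

558 ms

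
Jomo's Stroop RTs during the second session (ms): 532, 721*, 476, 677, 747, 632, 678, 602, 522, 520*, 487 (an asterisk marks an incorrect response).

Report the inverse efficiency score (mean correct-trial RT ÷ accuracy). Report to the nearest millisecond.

Correct trials (n=9): 532, 476, 677, 747, 632, 678, 602, 522, 487
Mean correct RT = 5353/9 = 594.7778 ms
Proportion correct = 9/11
IES = 594.7778 / (9/11) = 726.951 ms

727 ms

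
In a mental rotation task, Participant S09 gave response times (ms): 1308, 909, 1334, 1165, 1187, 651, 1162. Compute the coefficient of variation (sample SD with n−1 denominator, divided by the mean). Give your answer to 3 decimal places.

0.220

n = 7, Σ = 7716, M = 1102.2857
Σ(x−M)² = 351703.429; s = √(351703.429/6) = 242.1100
CV = 242.1100 / 1102.2857 = 0.21964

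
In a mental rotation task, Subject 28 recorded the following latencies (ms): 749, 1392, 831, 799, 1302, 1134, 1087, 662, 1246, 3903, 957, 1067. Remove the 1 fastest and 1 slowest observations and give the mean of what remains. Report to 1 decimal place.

Sorted: 662, 749, 799, 831, 957, 1067, 1087, 1134, 1246, 1302, 1392, 3903
Drop lowest 1 (662) and highest 1 (3903)
Remaining (n=10): Σ = 10564, mean = 10564/10 = 1056.400

1056.4 ms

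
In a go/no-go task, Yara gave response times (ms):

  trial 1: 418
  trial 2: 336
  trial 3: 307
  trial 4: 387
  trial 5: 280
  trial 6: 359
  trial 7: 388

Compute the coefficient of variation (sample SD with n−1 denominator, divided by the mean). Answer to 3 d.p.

0.138

n = 7, Σ = 2475, M = 353.5714
Σ(x−M)² = 14373.714; s = √(14373.714/6) = 48.9451
CV = 48.9451 / 353.5714 = 0.13843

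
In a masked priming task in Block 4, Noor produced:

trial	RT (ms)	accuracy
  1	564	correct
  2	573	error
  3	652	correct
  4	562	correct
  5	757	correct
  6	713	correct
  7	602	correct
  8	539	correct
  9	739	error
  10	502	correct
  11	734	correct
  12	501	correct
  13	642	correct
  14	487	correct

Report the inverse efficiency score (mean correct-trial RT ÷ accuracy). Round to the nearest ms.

Correct trials (n=12): 564, 652, 562, 757, 713, 602, 539, 502, 734, 501, 642, 487
Mean correct RT = 7255/12 = 604.5833 ms
Proportion correct = 12/14
IES = 604.5833 / (12/14) = 705.347 ms

705 ms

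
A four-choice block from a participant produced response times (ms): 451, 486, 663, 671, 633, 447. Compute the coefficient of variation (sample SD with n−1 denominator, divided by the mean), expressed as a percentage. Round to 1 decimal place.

n = 6, Σ = 3351, M = 558.5000
Σ(x−M)² = 58371.500; s = √(58371.500/5) = 108.0477
CV = 108.0477 / 558.5000 = 0.19346 = 19.346%

19.3%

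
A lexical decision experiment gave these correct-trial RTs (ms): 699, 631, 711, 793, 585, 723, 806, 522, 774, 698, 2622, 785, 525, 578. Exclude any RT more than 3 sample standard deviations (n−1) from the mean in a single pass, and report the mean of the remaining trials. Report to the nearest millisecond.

n = 14, ΣRT = 11452, M = 818.000
Σ(x−M)² = 3627568.00; s = √(3627568.00/13) = 528.246
Cutoffs: 818.000 ± 3·528.246 → [-766.7, 2402.7]
Outside: 2622 → excluded.
Retained (n=13): Σ = 8830, mean = 8830/13 = 679.231

679 ms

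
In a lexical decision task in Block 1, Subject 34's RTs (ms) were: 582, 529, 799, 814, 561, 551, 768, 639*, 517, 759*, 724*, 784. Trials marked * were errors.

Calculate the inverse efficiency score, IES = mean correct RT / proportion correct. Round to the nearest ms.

875 ms

Correct trials (n=9): 582, 529, 799, 814, 561, 551, 768, 517, 784
Mean correct RT = 5905/9 = 656.1111 ms
Proportion correct = 9/12
IES = 656.1111 / (9/12) = 874.815 ms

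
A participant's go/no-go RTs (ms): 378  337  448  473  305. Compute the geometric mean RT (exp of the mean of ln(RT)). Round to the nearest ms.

ln(RT): 5.9349, 5.8201, 6.1048, 6.1591, 5.7203
Mean ln(RT) = 29.7392/5 = 5.94784
Geometric mean = exp(5.94784) = 382.92 ms

383 ms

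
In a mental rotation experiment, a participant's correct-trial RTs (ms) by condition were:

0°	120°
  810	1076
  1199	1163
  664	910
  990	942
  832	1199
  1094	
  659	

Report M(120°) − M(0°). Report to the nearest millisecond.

M(0°) = 6248/7 = 892.571
M(120°) = 5290/5 = 1058.000
Difference = 1058.000 − 892.571 = 165.429 ms

165 ms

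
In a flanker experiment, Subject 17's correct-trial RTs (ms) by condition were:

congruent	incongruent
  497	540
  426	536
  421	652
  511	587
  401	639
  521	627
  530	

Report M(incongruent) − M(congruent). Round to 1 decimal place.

M(congruent) = 3307/7 = 472.429
M(incongruent) = 3581/6 = 596.833
Difference = 596.833 − 472.429 = 124.405 ms

124.4 ms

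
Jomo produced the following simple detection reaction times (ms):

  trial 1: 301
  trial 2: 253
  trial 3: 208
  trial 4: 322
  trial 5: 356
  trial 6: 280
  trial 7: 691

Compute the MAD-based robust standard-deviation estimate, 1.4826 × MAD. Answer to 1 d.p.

71.2 ms

Sorted: 208, 253, 280, 301, 322, 356, 691 → median = 301
|x − 301| sorted: 0, 21, 21, 48, 55, 93, 390 → MAD = 48
Robust SD ≈ 1.4826 × 48 = 71.165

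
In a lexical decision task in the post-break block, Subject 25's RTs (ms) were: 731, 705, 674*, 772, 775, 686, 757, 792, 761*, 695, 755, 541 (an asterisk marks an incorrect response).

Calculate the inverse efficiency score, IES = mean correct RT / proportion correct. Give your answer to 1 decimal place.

865.1 ms

Correct trials (n=10): 731, 705, 772, 775, 686, 757, 792, 695, 755, 541
Mean correct RT = 7209/10 = 720.9000 ms
Proportion correct = 10/12
IES = 720.9000 / (10/12) = 865.080 ms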